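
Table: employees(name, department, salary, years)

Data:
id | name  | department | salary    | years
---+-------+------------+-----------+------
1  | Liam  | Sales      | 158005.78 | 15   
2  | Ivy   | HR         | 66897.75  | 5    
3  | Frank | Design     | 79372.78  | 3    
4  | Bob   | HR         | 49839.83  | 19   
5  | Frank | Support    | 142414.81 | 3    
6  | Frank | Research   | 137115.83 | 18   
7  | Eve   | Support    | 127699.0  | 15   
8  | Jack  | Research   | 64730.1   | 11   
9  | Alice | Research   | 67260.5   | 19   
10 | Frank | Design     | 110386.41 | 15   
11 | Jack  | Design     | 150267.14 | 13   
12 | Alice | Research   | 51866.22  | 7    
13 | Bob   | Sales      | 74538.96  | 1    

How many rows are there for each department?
SELECT department, COUNT(*) as count
FROM employees
GROUP BY department

Result:
  Design: 3
  HR: 2
  Research: 4
  Sales: 2
  Support: 2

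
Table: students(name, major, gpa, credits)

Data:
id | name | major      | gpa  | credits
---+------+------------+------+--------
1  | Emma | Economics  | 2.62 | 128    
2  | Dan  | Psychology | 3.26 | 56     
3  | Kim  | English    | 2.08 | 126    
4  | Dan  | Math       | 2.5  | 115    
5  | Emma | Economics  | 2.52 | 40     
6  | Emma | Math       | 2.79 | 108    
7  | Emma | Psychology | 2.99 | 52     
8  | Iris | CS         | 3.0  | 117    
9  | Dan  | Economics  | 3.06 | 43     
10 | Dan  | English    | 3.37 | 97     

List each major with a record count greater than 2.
SELECT major, COUNT(*) as cnt
FROM students
GROUP BY major
HAVING COUNT(*) > 2

Result:
  Economics: 3

Note: HAVING filters groups after aggregation, WHERE filters rows before.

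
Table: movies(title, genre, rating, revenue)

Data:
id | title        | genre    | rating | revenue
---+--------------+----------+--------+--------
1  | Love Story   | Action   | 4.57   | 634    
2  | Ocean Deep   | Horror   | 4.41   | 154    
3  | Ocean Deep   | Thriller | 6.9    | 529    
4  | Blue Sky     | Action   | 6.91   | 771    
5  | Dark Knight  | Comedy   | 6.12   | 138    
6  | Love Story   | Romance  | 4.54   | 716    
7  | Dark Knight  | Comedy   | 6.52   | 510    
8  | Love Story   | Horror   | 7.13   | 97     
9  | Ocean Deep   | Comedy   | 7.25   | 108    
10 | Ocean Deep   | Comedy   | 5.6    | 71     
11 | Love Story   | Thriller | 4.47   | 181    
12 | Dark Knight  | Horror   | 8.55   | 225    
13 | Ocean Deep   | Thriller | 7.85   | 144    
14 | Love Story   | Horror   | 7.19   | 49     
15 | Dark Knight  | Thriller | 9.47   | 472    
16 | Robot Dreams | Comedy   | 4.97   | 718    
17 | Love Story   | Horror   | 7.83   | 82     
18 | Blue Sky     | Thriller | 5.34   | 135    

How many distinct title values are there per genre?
SELECT genre, COUNT(DISTINCT title)
FROM movies
GROUP BY genre

Result:
  Action: 2 distinct
  Comedy: 3 distinct
  Horror: 3 distinct
  Romance: 1 distinct
  Thriller: 4 distinct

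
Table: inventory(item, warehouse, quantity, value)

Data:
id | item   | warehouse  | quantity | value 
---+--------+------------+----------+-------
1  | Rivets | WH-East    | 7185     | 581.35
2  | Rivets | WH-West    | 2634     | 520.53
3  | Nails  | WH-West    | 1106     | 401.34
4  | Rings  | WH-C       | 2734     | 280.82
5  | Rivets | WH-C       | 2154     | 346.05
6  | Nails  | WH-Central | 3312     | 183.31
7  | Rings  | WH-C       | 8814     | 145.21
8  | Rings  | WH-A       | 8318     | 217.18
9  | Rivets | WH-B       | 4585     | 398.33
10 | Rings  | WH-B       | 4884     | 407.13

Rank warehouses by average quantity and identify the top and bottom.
SELECT warehouse, AVG(quantity)
FROM inventory
GROUP BY warehouse
ORDER BY AVG(quantity)

All groups:
  WH-West: 1870.00
  WH-Central: 3312.00
  WH-C: 4567.33
  WH-B: 4734.50
  WH-East: 7185.00
  WH-A: 8318.00

Highest: WH-A (8318.00)
Lowest: WH-West (1870.00)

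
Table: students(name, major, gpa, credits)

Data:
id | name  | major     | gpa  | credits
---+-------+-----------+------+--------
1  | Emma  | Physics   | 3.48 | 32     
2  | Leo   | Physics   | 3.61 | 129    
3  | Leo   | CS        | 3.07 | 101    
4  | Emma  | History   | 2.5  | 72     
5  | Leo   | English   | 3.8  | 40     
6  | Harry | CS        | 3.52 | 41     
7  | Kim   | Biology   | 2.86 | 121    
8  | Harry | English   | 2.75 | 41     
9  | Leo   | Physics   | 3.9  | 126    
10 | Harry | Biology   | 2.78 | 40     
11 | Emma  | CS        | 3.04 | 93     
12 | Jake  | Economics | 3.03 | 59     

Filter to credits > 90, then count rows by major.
SELECT major, COUNT(*)
FROM students
WHERE credits > 90
GROUP BY major

Note: WHERE filters rows before grouping.

Result:
  Biology: 1
  CS: 2
  Physics: 2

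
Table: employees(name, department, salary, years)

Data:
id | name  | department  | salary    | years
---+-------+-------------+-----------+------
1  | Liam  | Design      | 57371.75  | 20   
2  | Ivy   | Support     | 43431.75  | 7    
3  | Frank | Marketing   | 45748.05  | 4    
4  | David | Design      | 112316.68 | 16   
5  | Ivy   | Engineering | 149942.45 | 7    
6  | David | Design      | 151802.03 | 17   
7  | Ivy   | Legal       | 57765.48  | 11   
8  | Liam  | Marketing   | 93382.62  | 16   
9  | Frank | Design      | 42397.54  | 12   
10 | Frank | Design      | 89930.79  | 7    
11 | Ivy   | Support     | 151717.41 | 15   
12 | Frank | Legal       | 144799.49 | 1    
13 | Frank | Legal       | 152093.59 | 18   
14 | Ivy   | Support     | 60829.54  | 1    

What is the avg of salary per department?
SELECT department, AVG(salary) as result
FROM employees
GROUP BY department

Result:
  Design: 90763.76
  Engineering: 149942.45
  Legal: 118219.52
  Marketing: 69565.34
  Support: 85326.23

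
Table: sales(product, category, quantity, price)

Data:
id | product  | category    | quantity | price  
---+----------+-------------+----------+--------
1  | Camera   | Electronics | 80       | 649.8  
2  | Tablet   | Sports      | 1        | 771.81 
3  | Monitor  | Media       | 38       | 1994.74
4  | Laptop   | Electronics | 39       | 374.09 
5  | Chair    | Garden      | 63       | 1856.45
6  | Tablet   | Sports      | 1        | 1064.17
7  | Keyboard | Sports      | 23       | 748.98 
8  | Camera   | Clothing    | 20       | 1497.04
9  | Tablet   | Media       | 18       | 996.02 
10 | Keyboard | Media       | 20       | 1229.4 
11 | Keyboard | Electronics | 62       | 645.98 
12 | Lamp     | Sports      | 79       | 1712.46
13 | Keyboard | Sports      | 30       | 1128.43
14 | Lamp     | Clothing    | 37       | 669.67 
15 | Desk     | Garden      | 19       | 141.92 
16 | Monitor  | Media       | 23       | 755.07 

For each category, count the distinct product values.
SELECT category, COUNT(DISTINCT product)
FROM sales
GROUP BY category

Result:
  Clothing: 2 distinct
  Electronics: 3 distinct
  Garden: 2 distinct
  Media: 3 distinct
  Sports: 3 distinct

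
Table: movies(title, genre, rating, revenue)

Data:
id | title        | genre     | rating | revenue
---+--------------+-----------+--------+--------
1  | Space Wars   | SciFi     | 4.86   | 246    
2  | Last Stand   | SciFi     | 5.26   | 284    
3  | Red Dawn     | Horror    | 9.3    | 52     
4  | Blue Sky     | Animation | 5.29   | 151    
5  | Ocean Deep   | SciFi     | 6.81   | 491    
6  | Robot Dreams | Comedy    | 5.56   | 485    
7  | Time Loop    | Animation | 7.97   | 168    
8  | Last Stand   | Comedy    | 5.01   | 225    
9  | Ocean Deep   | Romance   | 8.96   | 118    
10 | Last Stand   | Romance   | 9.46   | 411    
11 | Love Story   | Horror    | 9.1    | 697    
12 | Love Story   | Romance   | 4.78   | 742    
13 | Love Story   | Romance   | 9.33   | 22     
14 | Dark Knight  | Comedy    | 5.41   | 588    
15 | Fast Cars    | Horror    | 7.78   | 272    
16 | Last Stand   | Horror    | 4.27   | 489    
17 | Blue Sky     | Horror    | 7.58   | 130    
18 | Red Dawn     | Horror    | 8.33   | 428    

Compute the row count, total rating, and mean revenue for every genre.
SELECT genre,
       COUNT(*) as cnt,
       SUM(rating) as total_rating,
       AVG(revenue) as avg_revenue
FROM movies
GROUP BY genre

Result:
  Animation: 2 records, 13.26 total rating, 159.50 avg revenue
  Comedy: 3 records, 15.98 total rating, 432.67 avg revenue
  Horror: 6 records, 46.36 total rating, 344.67 avg revenue
  Romance: 4 records, 32.53 total rating, 323.25 avg revenue
  SciFi: 3 records, 16.93 total rating, 340.33 avg revenue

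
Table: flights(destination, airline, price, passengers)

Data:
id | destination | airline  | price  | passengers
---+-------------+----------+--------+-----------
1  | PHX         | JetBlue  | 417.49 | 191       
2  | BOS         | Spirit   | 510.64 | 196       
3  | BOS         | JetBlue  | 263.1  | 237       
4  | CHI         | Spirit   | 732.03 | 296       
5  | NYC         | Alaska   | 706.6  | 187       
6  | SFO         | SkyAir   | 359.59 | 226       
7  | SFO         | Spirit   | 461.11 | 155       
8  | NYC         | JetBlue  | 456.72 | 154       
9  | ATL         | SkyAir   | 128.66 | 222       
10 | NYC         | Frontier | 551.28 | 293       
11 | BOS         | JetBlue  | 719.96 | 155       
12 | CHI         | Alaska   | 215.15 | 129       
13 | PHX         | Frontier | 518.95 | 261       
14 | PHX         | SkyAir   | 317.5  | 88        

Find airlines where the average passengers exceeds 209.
SELECT airline, AVG(passengers)
FROM flights
GROUP BY airline
HAVING AVG(passengers) > 209

Result:
  Frontier: avg=277.00
  Spirit: avg=215.67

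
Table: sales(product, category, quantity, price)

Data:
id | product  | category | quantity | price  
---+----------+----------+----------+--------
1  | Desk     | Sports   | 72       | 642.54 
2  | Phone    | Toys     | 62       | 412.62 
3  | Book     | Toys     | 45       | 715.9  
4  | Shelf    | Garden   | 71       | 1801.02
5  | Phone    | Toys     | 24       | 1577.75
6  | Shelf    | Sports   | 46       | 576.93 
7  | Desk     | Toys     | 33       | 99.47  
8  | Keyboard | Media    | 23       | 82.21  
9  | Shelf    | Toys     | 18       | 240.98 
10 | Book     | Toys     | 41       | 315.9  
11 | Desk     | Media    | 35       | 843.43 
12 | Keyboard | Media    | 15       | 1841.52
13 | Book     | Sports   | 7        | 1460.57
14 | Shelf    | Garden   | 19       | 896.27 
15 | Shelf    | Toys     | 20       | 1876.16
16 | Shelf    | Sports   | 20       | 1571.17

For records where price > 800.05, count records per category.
SELECT category, COUNT(*)
FROM sales
WHERE price > 800.05
GROUP BY category

Note: WHERE filters rows before grouping.

Result:
  Garden: 2
  Media: 2
  Sports: 2
  Toys: 2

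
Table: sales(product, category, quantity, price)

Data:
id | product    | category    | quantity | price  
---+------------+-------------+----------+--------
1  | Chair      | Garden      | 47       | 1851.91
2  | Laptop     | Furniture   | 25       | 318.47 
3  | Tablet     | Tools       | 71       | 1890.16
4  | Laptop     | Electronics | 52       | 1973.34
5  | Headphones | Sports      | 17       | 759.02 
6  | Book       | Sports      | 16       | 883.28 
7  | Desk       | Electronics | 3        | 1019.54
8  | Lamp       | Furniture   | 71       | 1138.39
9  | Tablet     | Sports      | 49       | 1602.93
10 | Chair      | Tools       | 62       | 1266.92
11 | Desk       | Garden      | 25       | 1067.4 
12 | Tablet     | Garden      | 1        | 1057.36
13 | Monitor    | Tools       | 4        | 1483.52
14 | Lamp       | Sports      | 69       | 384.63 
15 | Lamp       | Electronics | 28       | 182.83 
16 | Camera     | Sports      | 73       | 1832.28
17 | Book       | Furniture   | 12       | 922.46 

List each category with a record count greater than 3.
SELECT category, COUNT(*) as cnt
FROM sales
GROUP BY category
HAVING COUNT(*) > 3

Result:
  Sports: 5

Note: HAVING filters groups after aggregation, WHERE filters rows before.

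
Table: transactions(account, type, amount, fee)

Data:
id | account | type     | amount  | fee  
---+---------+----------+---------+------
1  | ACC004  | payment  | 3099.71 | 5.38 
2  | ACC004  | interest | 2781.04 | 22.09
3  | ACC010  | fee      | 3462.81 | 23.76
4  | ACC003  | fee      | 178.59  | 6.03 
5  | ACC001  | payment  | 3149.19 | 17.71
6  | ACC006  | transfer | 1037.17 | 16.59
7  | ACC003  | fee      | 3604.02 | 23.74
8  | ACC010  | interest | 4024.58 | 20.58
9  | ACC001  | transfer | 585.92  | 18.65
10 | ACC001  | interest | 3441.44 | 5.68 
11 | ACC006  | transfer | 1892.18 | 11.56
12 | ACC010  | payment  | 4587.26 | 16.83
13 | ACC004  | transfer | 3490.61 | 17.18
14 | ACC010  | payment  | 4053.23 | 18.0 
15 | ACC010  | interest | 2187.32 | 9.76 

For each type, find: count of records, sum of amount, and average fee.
SELECT type,
       COUNT(*) as cnt,
       SUM(amount) as total_amount,
       AVG(fee) as avg_fee
FROM transactions
GROUP BY type

Result:
  fee: 3 records, 7245.42 total amount, 17.84 avg fee
  interest: 4 records, 12434.38 total amount, 14.53 avg fee
  payment: 4 records, 14889.39 total amount, 14.48 avg fee
  transfer: 4 records, 7005.88 total amount, 16.00 avg fee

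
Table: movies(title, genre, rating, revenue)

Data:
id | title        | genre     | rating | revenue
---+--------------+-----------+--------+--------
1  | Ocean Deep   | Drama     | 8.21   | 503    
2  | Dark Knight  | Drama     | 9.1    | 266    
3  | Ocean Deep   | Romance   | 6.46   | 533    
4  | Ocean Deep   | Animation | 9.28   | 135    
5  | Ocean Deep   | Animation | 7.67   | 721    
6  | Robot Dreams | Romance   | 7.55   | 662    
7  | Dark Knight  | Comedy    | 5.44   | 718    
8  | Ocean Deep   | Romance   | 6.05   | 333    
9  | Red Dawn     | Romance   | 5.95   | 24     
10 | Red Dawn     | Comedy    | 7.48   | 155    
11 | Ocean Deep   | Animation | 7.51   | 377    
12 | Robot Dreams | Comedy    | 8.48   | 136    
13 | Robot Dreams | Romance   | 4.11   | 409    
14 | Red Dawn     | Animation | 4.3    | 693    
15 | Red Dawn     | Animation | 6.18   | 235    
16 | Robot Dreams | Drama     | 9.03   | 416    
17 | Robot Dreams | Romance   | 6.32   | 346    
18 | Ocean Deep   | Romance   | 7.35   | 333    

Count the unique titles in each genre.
SELECT genre, COUNT(DISTINCT title)
FROM movies
GROUP BY genre

Result:
  Animation: 2 distinct
  Comedy: 3 distinct
  Drama: 3 distinct
  Romance: 3 distinct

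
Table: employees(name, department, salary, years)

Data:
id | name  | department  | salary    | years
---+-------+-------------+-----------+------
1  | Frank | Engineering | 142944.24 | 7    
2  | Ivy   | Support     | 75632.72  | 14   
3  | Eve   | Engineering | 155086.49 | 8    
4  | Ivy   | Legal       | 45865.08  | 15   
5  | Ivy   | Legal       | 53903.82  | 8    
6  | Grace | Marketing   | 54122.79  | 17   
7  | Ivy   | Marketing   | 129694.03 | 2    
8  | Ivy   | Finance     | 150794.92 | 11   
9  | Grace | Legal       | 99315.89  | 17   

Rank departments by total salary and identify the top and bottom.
SELECT department, SUM(salary)
FROM employees
GROUP BY department
ORDER BY SUM(salary)

All groups:
  Support: 75632.72
  Finance: 150794.92
  Marketing: 183816.82
  Legal: 199084.79
  Engineering: 298030.73

Highest: Engineering (298030.73)
Lowest: Support (75632.72)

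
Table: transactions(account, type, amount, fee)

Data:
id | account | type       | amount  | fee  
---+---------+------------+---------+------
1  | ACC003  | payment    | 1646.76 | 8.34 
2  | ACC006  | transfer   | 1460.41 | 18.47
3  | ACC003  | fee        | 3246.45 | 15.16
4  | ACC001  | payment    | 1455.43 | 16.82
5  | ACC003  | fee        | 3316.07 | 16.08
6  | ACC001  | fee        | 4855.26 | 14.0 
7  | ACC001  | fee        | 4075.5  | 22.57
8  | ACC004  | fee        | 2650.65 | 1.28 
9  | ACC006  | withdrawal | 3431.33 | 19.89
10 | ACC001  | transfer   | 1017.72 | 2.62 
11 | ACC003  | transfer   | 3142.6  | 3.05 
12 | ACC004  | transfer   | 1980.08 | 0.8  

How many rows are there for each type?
SELECT type, COUNT(*) as count
FROM transactions
GROUP BY type

Result:
  fee: 5
  payment: 2
  transfer: 4
  withdrawal: 1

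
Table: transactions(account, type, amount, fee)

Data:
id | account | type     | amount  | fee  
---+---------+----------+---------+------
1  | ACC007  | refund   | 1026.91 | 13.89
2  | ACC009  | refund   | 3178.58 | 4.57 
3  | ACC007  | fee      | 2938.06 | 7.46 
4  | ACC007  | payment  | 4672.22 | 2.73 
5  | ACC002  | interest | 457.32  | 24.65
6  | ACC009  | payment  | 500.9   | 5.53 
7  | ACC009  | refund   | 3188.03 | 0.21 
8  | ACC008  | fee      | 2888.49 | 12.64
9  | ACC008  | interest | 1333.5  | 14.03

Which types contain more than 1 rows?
SELECT type, COUNT(*) as cnt
FROM transactions
GROUP BY type
HAVING COUNT(*) > 1

Result:
  fee: 2
  interest: 2
  payment: 2
  refund: 3

Note: HAVING filters groups after aggregation, WHERE filters rows before.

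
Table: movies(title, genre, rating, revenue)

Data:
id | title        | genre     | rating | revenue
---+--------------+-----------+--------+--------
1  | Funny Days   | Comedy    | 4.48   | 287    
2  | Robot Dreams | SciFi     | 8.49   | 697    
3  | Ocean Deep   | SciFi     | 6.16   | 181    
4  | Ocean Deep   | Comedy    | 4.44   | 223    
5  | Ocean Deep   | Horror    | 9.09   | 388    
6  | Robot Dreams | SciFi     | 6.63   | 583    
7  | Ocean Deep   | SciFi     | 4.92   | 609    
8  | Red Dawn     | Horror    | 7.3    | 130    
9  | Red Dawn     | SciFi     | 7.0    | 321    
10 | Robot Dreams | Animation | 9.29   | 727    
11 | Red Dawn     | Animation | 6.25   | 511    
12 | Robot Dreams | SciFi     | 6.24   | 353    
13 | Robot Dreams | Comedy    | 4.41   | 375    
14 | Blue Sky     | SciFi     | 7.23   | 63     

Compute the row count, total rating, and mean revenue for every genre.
SELECT genre,
       COUNT(*) as cnt,
       SUM(rating) as total_rating,
       AVG(revenue) as avg_revenue
FROM movies
GROUP BY genre

Result:
  Animation: 2 records, 15.54 total rating, 619.00 avg revenue
  Comedy: 3 records, 13.33 total rating, 295.00 avg revenue
  Horror: 2 records, 16.39 total rating, 259.00 avg revenue
  SciFi: 7 records, 46.67 total rating, 401.00 avg revenue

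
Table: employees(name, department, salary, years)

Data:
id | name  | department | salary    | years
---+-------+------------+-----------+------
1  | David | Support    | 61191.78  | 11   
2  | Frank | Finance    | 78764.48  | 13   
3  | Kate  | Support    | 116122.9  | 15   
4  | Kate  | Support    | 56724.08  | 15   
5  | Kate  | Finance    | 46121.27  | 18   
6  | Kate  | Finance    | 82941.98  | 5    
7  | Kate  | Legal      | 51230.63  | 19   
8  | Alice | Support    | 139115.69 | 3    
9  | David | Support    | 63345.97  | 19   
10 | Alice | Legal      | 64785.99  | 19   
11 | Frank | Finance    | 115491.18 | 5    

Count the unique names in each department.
SELECT department, COUNT(DISTINCT name)
FROM employees
GROUP BY department

Result:
  Finance: 2 distinct
  Legal: 2 distinct
  Support: 3 distinct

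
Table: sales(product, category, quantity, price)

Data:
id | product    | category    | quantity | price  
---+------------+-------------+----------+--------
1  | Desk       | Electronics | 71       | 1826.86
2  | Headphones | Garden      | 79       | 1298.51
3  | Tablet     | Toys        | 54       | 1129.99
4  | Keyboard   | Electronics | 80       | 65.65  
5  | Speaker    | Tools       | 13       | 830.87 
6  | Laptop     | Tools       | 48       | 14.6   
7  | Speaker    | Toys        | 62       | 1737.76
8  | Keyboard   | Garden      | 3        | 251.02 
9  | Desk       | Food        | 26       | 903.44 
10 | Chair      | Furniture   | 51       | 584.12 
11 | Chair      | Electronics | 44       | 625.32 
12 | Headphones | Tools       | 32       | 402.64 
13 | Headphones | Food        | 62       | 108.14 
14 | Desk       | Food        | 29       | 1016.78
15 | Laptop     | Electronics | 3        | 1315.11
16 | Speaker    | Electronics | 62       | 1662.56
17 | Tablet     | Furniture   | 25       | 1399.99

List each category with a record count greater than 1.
SELECT category, COUNT(*) as cnt
FROM sales
GROUP BY category
HAVING COUNT(*) > 1

Result:
  Electronics: 5
  Food: 3
  Furniture: 2
  Garden: 2
  Tools: 3
  Toys: 2

Note: HAVING filters groups after aggregation, WHERE filters rows before.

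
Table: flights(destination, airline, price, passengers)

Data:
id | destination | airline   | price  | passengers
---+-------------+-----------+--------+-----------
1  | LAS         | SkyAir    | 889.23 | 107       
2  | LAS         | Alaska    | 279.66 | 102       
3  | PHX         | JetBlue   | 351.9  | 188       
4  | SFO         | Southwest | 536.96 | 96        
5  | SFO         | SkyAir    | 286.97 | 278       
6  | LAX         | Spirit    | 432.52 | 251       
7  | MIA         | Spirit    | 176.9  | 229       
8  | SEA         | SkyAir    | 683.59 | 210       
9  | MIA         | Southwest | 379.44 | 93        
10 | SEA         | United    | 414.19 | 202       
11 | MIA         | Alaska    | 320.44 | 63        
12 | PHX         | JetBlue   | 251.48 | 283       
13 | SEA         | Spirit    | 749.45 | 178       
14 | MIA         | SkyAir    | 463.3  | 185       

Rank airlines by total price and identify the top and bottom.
SELECT airline, SUM(price)
FROM flights
GROUP BY airline
ORDER BY SUM(price)

All groups:
  United: 414.19
  Alaska: 600.10
  JetBlue: 603.38
  Southwest: 916.40
  Spirit: 1358.87
  SkyAir: 2323.09

Highest: SkyAir (2323.09)
Lowest: United (414.19)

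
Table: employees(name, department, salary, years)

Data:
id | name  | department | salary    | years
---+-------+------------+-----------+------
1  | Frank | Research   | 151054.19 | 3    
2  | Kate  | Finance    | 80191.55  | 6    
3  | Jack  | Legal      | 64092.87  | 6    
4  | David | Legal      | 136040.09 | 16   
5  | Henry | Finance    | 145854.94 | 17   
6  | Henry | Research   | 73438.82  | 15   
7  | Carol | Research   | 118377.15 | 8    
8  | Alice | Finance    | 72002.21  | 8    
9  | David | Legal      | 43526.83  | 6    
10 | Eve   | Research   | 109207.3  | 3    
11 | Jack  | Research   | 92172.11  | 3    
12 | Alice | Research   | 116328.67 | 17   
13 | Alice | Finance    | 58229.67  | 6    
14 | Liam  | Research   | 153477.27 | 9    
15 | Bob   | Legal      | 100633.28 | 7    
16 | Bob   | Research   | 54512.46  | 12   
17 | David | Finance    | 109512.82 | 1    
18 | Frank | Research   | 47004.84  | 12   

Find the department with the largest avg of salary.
SELECT department, AVG(salary) as val
FROM employees
GROUP BY department
ORDER BY val DESC
LIMIT 1

Result: Research with avg(salary) = 101730.31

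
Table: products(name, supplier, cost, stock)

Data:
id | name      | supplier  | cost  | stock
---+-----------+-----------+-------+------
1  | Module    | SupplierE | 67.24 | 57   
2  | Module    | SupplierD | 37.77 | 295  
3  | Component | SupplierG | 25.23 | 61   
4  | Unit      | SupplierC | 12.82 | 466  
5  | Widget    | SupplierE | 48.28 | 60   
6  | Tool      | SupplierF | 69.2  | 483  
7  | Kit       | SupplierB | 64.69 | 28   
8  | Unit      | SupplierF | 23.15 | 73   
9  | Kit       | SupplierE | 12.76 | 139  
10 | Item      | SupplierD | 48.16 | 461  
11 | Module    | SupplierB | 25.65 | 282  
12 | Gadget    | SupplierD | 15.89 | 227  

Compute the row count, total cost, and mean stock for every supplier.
SELECT supplier,
       COUNT(*) as cnt,
       SUM(cost) as total_cost,
       AVG(stock) as avg_stock
FROM products
GROUP BY supplier

Result:
  SupplierB: 2 records, 90.34 total cost, 155.00 avg stock
  SupplierC: 1 records, 12.82 total cost, 466.00 avg stock
  SupplierD: 3 records, 101.82 total cost, 327.67 avg stock
  SupplierE: 3 records, 128.28 total cost, 85.33 avg stock
  SupplierF: 2 records, 92.35 total cost, 278.00 avg stock
  SupplierG: 1 records, 25.23 total cost, 61.00 avg stock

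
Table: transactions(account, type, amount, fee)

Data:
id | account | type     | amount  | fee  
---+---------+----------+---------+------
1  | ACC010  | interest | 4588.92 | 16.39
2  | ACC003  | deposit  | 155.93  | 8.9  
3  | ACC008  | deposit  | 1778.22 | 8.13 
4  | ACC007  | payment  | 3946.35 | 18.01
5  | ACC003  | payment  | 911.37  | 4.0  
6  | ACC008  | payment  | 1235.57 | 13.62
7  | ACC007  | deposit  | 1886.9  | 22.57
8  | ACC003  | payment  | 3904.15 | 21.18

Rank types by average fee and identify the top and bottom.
SELECT type, AVG(fee)
FROM transactions
GROUP BY type
ORDER BY AVG(fee)

All groups:
  deposit: 13.20
  payment: 14.20
  interest: 16.39

Highest: interest (16.39)
Lowest: deposit (13.20)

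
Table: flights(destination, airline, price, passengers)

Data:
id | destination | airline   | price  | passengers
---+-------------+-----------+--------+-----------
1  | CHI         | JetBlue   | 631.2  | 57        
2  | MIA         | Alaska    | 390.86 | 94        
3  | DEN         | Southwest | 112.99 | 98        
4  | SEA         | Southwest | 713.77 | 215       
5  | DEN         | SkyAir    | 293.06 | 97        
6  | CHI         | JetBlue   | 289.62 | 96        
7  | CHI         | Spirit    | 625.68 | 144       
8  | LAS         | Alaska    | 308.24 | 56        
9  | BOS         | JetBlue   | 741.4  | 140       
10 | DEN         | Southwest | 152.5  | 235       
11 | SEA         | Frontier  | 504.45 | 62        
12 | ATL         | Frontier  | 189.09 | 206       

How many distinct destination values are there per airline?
SELECT airline, COUNT(DISTINCT destination)
FROM flights
GROUP BY airline

Result:
  Alaska: 2 distinct
  Frontier: 2 distinct
  JetBlue: 2 distinct
  SkyAir: 1 distinct
  Southwest: 2 distinct
  Spirit: 1 distinct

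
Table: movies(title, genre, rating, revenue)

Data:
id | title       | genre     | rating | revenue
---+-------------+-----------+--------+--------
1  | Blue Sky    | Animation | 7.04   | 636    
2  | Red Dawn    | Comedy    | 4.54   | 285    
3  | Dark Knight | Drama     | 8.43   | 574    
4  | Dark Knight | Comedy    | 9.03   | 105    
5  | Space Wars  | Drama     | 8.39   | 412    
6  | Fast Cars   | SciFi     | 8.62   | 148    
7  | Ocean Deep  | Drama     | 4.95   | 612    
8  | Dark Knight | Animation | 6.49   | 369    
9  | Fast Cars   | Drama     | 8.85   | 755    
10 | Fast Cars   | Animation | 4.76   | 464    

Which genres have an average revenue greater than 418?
SELECT genre, AVG(revenue)
FROM movies
GROUP BY genre
HAVING AVG(revenue) > 418

Result:
  Animation: avg=489.67
  Drama: avg=588.25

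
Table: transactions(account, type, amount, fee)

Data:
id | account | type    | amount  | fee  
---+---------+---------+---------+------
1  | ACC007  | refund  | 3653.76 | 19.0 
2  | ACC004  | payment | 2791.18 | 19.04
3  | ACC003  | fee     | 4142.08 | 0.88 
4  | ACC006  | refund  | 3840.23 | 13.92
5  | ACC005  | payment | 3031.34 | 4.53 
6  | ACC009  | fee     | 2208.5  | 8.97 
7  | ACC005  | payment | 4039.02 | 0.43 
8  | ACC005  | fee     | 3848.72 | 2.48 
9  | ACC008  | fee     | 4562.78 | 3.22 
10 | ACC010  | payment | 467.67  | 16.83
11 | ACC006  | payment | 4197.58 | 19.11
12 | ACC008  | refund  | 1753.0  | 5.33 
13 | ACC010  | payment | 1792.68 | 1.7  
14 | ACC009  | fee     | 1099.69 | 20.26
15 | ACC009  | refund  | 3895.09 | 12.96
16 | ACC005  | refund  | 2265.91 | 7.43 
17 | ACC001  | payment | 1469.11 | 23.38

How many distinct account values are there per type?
SELECT type, COUNT(DISTINCT account)
FROM transactions
GROUP BY type

Result:
  fee: 4 distinct
  payment: 5 distinct
  refund: 5 distinct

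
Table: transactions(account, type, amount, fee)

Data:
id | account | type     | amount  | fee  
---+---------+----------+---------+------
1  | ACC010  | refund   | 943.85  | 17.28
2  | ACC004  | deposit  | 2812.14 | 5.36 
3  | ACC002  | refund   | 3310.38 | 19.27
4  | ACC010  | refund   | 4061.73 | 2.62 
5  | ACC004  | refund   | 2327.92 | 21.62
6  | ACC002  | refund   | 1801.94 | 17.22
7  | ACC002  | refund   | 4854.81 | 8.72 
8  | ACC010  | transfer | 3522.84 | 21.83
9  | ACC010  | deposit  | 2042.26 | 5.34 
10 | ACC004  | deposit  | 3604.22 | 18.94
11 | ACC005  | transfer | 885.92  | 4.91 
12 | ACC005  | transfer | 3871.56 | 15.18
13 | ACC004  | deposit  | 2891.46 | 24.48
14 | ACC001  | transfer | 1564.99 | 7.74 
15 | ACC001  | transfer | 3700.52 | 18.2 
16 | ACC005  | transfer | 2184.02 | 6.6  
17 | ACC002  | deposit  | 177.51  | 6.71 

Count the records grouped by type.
SELECT type, COUNT(*) as count
FROM transactions
GROUP BY type

Result:
  deposit: 5
  refund: 6
  transfer: 6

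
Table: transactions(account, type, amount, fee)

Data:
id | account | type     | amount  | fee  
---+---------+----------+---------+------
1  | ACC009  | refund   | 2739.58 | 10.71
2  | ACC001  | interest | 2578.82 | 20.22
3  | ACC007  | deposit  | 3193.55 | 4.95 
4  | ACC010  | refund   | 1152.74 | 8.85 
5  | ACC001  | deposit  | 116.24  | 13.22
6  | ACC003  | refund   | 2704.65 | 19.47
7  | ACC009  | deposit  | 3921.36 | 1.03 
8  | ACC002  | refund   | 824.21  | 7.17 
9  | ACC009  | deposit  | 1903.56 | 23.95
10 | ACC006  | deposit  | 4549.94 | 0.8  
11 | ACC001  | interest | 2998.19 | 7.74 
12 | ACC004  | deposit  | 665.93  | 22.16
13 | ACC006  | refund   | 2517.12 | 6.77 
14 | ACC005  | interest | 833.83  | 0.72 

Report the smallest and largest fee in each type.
SELECT type, MIN(fee), MAX(fee)
FROM transactions
GROUP BY type

Result:
  deposit: min=0.80, max=23.95
  interest: min=0.72, max=20.22
  refund: min=6.77, max=19.47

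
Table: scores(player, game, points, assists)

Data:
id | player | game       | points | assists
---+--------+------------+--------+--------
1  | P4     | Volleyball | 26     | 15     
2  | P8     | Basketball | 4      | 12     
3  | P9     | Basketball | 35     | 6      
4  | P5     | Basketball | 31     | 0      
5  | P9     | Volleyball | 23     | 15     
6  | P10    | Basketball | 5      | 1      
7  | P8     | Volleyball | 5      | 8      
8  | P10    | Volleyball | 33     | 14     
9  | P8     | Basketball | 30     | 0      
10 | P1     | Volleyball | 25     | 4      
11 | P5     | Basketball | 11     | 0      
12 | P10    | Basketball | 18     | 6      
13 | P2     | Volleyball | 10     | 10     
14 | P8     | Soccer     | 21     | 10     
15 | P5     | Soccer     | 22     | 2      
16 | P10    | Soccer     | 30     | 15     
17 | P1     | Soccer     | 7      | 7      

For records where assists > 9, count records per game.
SELECT game, COUNT(*)
FROM scores
WHERE assists > 9
GROUP BY game

Note: WHERE filters rows before grouping.

Result:
  Basketball: 1
  Soccer: 2
  Volleyball: 4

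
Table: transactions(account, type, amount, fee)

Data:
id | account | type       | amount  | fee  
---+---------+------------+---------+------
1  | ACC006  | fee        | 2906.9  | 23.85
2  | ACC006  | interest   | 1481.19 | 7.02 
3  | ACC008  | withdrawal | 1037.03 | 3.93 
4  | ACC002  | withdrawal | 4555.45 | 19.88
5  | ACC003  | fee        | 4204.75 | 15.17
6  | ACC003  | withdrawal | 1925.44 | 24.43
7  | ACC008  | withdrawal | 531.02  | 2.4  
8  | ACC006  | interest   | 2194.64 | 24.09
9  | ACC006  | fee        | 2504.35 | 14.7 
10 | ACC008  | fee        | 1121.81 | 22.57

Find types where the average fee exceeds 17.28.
SELECT type, AVG(fee)
FROM transactions
GROUP BY type
HAVING AVG(fee) > 17.28

Result:
  fee: avg=19.07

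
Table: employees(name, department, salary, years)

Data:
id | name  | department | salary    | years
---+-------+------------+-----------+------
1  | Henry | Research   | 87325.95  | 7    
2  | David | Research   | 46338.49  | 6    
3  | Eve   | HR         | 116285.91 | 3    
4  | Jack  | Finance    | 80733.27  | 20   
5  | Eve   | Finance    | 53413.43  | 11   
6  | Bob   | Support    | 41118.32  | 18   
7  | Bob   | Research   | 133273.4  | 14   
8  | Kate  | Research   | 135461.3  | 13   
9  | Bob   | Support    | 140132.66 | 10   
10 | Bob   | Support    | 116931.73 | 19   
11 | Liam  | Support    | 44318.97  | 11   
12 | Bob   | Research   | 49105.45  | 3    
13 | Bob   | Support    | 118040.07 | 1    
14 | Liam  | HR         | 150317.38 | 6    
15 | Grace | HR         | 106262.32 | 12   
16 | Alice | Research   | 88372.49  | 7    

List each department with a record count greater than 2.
SELECT department, COUNT(*) as cnt
FROM employees
GROUP BY department
HAVING COUNT(*) > 2

Result:
  HR: 3
  Research: 6
  Support: 5

Note: HAVING filters groups after aggregation, WHERE filters rows before.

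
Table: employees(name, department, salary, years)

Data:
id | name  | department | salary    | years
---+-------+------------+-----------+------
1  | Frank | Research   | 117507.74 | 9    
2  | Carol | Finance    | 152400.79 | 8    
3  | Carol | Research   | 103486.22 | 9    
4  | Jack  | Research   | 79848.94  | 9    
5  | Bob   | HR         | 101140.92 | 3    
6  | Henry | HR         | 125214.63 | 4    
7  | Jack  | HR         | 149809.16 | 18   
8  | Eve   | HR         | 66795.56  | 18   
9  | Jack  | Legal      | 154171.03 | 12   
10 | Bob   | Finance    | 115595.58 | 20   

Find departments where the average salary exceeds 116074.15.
SELECT department, AVG(salary)
FROM employees
GROUP BY department
HAVING AVG(salary) > 116074.15

Result:
  Finance: avg=133998.19
  Legal: avg=154171.03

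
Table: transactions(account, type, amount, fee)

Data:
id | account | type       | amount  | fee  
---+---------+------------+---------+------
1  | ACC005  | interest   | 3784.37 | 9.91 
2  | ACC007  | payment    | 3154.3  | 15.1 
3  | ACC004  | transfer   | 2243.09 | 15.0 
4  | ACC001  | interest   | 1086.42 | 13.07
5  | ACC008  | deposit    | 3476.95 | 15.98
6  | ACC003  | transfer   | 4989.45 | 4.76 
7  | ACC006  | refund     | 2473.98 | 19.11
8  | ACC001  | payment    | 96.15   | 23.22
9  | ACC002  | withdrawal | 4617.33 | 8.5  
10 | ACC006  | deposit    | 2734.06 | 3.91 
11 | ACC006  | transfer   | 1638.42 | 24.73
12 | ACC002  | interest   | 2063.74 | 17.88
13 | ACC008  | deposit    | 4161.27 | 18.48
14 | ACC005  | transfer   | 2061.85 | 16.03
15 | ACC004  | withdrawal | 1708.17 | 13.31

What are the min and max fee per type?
SELECT type, MIN(fee), MAX(fee)
FROM transactions
GROUP BY type

Result:
  deposit: min=3.91, max=18.48
  interest: min=9.91, max=17.88
  payment: min=15.10, max=23.22
  refund: min=19.11, max=19.11
  transfer: min=4.76, max=24.73
  withdrawal: min=8.50, max=13.31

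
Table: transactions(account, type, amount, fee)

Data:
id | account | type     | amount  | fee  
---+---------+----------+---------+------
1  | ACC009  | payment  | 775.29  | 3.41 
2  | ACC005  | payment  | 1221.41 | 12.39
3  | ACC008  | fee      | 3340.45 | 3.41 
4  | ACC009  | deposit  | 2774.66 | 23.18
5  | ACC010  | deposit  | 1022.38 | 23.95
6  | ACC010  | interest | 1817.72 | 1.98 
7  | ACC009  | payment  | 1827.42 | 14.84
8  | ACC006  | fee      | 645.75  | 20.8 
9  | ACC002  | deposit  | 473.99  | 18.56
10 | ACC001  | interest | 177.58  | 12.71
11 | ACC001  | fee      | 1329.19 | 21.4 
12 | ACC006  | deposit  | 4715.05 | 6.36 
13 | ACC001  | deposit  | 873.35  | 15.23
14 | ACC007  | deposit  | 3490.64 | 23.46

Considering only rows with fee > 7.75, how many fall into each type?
SELECT type, COUNT(*)
FROM transactions
WHERE fee > 7.75
GROUP BY type

Note: WHERE filters rows before grouping.

Result:
  deposit: 5
  fee: 2
  interest: 1
  payment: 2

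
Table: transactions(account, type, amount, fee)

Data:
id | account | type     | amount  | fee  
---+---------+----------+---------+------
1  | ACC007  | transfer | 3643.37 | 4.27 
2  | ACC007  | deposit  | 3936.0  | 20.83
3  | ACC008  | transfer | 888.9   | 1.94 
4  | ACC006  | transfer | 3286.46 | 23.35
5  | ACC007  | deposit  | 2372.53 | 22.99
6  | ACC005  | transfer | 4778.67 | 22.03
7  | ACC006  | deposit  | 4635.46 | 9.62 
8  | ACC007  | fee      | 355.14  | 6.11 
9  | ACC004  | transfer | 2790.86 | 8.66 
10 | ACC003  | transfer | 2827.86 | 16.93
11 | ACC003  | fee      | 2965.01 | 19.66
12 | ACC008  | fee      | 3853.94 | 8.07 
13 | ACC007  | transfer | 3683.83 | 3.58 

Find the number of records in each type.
SELECT type, COUNT(*) as count
FROM transactions
GROUP BY type

Result:
  deposit: 3
  fee: 3
  transfer: 7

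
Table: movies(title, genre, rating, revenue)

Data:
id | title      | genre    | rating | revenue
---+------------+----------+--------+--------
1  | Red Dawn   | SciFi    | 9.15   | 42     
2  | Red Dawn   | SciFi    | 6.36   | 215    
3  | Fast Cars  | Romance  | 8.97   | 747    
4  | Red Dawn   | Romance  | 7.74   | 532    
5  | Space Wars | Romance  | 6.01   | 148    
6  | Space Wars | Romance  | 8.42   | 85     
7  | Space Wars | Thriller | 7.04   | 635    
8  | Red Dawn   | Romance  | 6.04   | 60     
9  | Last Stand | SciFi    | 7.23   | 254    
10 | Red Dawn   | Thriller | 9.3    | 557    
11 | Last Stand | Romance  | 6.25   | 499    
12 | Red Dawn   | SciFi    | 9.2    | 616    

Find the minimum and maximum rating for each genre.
SELECT genre, MIN(rating), MAX(rating)
FROM movies
GROUP BY genre

Result:
  Romance: min=6.01, max=8.97
  SciFi: min=6.36, max=9.20
  Thriller: min=7.04, max=9.30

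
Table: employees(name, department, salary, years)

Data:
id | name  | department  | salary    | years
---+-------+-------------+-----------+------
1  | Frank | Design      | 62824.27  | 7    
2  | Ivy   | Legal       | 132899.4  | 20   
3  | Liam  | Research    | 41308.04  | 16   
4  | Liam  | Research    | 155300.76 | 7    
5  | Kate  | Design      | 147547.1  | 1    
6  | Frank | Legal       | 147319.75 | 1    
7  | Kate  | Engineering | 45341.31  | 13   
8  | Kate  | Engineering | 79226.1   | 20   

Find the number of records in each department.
SELECT department, COUNT(*) as count
FROM employees
GROUP BY department

Result:
  Design: 2
  Engineering: 2
  Legal: 2
  Research: 2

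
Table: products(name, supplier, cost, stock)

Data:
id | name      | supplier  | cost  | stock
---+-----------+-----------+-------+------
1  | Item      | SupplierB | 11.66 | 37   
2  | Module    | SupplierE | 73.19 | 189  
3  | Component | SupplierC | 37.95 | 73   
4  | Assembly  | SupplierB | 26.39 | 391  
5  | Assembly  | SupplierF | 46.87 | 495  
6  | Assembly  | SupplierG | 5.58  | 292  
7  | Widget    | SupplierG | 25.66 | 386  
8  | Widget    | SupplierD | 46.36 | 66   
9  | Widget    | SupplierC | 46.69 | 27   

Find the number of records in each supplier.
SELECT supplier, COUNT(*) as count
FROM products
GROUP BY supplier

Result:
  SupplierB: 2
  SupplierC: 2
  SupplierD: 1
  SupplierE: 1
  SupplierF: 1
  SupplierG: 2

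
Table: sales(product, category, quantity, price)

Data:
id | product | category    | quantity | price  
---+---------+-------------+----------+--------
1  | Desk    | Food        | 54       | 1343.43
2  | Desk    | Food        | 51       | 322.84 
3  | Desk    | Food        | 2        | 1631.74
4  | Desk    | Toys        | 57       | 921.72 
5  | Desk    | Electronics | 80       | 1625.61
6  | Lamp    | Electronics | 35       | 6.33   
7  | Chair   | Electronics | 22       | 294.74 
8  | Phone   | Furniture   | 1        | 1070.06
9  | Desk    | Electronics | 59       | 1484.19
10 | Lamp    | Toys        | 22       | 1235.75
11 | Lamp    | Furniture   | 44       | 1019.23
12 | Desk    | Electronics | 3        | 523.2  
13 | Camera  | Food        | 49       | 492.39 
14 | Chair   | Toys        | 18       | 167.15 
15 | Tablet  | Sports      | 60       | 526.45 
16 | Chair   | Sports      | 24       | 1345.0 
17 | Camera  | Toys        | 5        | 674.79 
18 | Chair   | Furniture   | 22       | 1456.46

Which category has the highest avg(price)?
SELECT category, AVG(price) as val
FROM sales
GROUP BY category
ORDER BY val DESC
LIMIT 1

Result: Furniture with avg(price) = 1181.92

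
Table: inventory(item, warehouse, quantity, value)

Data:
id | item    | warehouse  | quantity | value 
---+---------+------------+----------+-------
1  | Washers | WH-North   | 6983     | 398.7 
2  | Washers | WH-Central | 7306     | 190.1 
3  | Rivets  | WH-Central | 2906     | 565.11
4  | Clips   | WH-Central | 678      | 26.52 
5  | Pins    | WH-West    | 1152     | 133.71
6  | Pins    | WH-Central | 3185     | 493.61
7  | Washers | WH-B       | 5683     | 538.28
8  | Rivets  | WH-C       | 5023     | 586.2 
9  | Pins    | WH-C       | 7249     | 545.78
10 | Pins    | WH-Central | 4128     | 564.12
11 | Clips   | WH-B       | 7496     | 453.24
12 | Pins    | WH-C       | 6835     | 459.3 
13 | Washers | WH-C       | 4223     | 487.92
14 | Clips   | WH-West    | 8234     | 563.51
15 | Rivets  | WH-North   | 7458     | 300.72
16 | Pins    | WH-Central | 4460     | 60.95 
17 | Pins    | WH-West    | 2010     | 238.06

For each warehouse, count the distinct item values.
SELECT warehouse, COUNT(DISTINCT item)
FROM inventory
GROUP BY warehouse

Result:
  WH-B: 2 distinct
  WH-C: 3 distinct
  WH-Central: 4 distinct
  WH-North: 2 distinct
  WH-West: 2 distinct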